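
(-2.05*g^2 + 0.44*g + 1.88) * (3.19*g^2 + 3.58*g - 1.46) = -6.5395*g^4 - 5.9354*g^3 + 10.5654*g^2 + 6.088*g - 2.7448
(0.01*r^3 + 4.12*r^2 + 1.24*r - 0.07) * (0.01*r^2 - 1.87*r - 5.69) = 0.0001*r^5 + 0.0225*r^4 - 7.7489*r^3 - 25.7623*r^2 - 6.9247*r + 0.3983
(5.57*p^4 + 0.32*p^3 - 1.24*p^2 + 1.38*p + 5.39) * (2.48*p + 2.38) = 13.8136*p^5 + 14.0502*p^4 - 2.3136*p^3 + 0.4712*p^2 + 16.6516*p + 12.8282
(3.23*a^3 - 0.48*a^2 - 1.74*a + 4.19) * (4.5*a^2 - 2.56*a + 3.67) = 14.535*a^5 - 10.4288*a^4 + 5.2529*a^3 + 21.5478*a^2 - 17.1122*a + 15.3773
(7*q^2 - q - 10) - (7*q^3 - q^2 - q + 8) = -7*q^3 + 8*q^2 - 18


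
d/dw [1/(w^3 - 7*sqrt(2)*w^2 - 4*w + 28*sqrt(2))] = (-3*w^2 + 14*sqrt(2)*w + 4)/(w^3 - 7*sqrt(2)*w^2 - 4*w + 28*sqrt(2))^2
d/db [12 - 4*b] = -4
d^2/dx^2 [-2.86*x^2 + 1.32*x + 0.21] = -5.72000000000000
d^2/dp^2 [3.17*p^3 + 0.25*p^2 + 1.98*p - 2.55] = 19.02*p + 0.5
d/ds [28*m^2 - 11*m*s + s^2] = -11*m + 2*s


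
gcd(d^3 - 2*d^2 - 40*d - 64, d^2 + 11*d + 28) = d + 4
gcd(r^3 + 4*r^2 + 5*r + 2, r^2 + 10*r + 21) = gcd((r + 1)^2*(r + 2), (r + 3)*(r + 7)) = 1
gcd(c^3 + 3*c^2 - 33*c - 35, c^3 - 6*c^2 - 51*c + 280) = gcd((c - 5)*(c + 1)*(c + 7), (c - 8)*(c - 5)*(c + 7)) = c^2 + 2*c - 35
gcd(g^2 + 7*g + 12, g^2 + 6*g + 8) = g + 4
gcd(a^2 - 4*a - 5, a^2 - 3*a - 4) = a + 1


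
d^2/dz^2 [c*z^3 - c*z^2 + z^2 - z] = 6*c*z - 2*c + 2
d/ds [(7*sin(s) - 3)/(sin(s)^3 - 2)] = (-14*sin(s)^3 + 9*sin(s)^2 - 14)*cos(s)/(sin(s)^3 - 2)^2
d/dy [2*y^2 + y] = 4*y + 1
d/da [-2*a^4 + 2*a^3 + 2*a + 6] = -8*a^3 + 6*a^2 + 2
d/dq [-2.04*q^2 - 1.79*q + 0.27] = -4.08*q - 1.79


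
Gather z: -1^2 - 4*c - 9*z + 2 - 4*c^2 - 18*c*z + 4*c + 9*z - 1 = -4*c^2 - 18*c*z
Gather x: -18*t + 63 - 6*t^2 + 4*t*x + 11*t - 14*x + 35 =-6*t^2 - 7*t + x*(4*t - 14) + 98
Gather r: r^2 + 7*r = r^2 + 7*r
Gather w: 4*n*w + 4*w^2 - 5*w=4*w^2 + w*(4*n - 5)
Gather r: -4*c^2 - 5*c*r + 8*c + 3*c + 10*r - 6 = -4*c^2 + 11*c + r*(10 - 5*c) - 6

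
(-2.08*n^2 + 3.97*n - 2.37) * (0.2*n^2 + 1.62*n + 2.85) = -0.416*n^4 - 2.5756*n^3 + 0.0294*n^2 + 7.4751*n - 6.7545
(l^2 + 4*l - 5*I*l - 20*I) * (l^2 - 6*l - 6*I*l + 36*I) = l^4 - 2*l^3 - 11*I*l^3 - 54*l^2 + 22*I*l^2 + 60*l + 264*I*l + 720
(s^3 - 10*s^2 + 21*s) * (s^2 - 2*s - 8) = s^5 - 12*s^4 + 33*s^3 + 38*s^2 - 168*s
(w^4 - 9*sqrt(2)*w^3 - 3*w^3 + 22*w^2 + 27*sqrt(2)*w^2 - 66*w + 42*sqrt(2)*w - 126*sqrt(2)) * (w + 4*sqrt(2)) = w^5 - 5*sqrt(2)*w^4 - 3*w^4 - 50*w^3 + 15*sqrt(2)*w^3 + 150*w^2 + 130*sqrt(2)*w^2 - 390*sqrt(2)*w + 336*w - 1008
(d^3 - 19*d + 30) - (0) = d^3 - 19*d + 30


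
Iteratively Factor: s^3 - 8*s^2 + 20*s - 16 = (s - 2)*(s^2 - 6*s + 8) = (s - 2)^2*(s - 4)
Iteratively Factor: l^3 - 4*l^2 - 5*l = (l)*(l^2 - 4*l - 5) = l*(l - 5)*(l + 1)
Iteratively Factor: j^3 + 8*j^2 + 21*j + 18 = (j + 3)*(j^2 + 5*j + 6) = (j + 3)^2*(j + 2)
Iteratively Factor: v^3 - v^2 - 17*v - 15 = (v + 3)*(v^2 - 4*v - 5) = (v - 5)*(v + 3)*(v + 1)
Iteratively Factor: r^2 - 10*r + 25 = (r - 5)*(r - 5)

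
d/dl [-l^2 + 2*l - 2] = 2 - 2*l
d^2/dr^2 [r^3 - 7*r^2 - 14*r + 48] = 6*r - 14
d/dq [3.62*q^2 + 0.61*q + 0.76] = 7.24*q + 0.61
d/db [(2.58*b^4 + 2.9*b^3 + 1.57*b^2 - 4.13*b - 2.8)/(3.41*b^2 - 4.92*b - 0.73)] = (17.5956*b^5 - 28.1918*b^4 - 36.0696*b^3 + 0.00789999999999935*b^2 + 16.8038*b - 10.7611)/(11.6281*b^4 - 33.5544*b^3 + 19.2278*b^2 + 7.1832*b + 0.5329)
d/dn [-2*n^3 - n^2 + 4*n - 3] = -6*n^2 - 2*n + 4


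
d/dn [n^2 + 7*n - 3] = 2*n + 7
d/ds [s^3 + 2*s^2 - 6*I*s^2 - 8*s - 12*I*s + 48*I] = 3*s^2 + s*(4 - 12*I) - 8 - 12*I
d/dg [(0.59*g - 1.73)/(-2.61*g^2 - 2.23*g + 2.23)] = (1.5399*g^2 - 9.0306*g - 2.5422)/(6.8121*g^4 + 11.6406*g^3 - 6.6677*g^2 - 9.9458*g + 4.9729)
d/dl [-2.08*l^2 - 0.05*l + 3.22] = -4.16*l - 0.05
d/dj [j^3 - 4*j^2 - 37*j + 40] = 3*j^2 - 8*j - 37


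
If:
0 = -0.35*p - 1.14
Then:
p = -3.26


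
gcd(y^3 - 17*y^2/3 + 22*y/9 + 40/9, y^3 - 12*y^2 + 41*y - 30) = y - 5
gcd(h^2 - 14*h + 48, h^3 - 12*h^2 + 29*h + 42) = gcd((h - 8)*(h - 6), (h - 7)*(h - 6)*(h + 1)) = h - 6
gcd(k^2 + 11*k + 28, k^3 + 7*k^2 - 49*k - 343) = k + 7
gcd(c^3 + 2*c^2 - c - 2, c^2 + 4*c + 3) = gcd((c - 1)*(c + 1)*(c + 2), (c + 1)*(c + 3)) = c + 1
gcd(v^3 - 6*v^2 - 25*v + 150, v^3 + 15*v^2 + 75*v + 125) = v + 5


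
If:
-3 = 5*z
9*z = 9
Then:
No Solution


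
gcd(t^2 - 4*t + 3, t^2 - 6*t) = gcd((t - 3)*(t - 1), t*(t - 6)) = 1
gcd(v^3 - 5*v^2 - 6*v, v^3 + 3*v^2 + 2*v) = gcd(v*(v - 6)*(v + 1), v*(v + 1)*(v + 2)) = v^2 + v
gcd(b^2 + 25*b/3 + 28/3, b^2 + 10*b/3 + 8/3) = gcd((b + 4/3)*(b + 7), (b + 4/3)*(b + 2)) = b + 4/3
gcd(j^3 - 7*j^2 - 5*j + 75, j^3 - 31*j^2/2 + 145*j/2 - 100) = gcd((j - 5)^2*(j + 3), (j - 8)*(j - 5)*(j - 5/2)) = j - 5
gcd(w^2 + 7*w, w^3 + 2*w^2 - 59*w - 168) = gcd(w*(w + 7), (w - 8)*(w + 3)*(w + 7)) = w + 7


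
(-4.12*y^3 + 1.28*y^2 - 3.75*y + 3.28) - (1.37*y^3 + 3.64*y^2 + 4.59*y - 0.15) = -5.49*y^3 - 2.36*y^2 - 8.34*y + 3.43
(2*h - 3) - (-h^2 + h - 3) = h^2 + h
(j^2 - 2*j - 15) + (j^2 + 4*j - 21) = 2*j^2 + 2*j - 36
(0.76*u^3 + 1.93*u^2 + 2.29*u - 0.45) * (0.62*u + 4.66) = 0.4712*u^4 + 4.7382*u^3 + 10.4136*u^2 + 10.3924*u - 2.097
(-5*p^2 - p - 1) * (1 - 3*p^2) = 15*p^4 + 3*p^3 - 2*p^2 - p - 1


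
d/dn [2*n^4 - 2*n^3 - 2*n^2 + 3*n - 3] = 8*n^3 - 6*n^2 - 4*n + 3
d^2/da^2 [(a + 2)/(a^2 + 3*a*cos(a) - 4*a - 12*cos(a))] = ((2*a + 4)*(-3*a*sin(a) + 2*a + 12*sin(a) + 3*cos(a) - 4)^2 + (a^2 + 3*a*cos(a) - 4*a - 12*cos(a))*(3*a^2*cos(a) + 12*a*sin(a) - 6*a*cos(a) - 6*a - 12*sin(a) - 30*cos(a) + 4))/((a - 4)^3*(a + 3*cos(a))^3)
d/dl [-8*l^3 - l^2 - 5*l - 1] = -24*l^2 - 2*l - 5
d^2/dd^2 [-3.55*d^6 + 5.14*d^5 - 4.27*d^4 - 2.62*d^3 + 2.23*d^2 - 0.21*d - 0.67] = -106.5*d^4 + 102.8*d^3 - 51.24*d^2 - 15.72*d + 4.46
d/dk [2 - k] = -1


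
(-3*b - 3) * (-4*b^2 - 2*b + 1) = 12*b^3 + 18*b^2 + 3*b - 3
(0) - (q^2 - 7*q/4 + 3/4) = -q^2 + 7*q/4 - 3/4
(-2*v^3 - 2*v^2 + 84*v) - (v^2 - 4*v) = -2*v^3 - 3*v^2 + 88*v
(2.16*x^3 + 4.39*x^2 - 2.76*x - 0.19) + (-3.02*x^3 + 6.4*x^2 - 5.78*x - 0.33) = -0.86*x^3 + 10.79*x^2 - 8.54*x - 0.52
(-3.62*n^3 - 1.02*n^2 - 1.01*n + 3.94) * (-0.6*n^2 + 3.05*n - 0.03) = 2.172*n^5 - 10.429*n^4 - 2.3964*n^3 - 5.4139*n^2 + 12.0473*n - 0.1182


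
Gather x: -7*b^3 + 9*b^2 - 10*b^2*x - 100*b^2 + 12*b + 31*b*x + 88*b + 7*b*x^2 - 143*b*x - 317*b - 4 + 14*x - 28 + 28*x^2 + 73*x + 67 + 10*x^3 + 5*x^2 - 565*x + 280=-7*b^3 - 91*b^2 - 217*b + 10*x^3 + x^2*(7*b + 33) + x*(-10*b^2 - 112*b - 478) + 315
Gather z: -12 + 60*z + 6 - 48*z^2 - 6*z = -48*z^2 + 54*z - 6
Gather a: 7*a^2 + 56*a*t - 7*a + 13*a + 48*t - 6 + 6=7*a^2 + a*(56*t + 6) + 48*t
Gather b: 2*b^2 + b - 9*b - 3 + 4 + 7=2*b^2 - 8*b + 8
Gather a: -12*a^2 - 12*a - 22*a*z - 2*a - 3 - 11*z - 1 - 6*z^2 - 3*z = -12*a^2 + a*(-22*z - 14) - 6*z^2 - 14*z - 4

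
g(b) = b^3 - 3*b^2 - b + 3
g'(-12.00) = 503.00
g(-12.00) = -2145.00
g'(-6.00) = 143.00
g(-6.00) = -315.00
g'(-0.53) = 3.02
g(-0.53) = 2.54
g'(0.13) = -1.73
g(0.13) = 2.82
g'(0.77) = -3.84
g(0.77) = 0.91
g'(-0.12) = -0.24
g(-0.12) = 3.08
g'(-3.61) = 59.76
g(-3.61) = -79.53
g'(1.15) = -3.93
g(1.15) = -0.60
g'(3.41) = 13.42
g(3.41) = 4.36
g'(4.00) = 23.00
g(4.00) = 15.00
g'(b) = 3*b^2 - 6*b - 1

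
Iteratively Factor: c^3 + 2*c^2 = (c)*(c^2 + 2*c) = c*(c + 2)*(c)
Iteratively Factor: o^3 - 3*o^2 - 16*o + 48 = (o - 4)*(o^2 + o - 12) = (o - 4)*(o + 4)*(o - 3)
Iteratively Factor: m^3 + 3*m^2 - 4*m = (m - 1)*(m^2 + 4*m) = (m - 1)*(m + 4)*(m)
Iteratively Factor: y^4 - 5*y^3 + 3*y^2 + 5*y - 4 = (y - 1)*(y^3 - 4*y^2 - y + 4) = (y - 1)*(y + 1)*(y^2 - 5*y + 4) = (y - 1)^2*(y + 1)*(y - 4)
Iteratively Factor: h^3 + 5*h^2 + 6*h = (h)*(h^2 + 5*h + 6) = h*(h + 3)*(h + 2)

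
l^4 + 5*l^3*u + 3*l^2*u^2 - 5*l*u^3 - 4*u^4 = (l - u)*(l + u)^2*(l + 4*u)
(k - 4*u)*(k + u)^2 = k^3 - 2*k^2*u - 7*k*u^2 - 4*u^3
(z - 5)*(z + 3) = z^2 - 2*z - 15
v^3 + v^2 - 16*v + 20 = (v - 2)^2*(v + 5)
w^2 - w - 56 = (w - 8)*(w + 7)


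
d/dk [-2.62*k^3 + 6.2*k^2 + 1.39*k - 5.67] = -7.86*k^2 + 12.4*k + 1.39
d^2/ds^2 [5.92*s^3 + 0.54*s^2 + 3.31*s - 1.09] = 35.52*s + 1.08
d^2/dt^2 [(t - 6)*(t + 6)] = 2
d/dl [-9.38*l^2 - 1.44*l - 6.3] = -18.76*l - 1.44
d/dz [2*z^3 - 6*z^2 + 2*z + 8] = 6*z^2 - 12*z + 2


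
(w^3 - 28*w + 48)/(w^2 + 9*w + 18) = (w^2 - 6*w + 8)/(w + 3)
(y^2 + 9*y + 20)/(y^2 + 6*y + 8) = (y + 5)/(y + 2)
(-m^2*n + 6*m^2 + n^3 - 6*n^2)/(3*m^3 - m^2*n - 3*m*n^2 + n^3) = (6 - n)/(3*m - n)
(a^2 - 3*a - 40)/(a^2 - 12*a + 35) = (a^2 - 3*a - 40)/(a^2 - 12*a + 35)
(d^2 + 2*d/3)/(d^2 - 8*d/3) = (3*d + 2)/(3*d - 8)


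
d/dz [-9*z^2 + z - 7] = 1 - 18*z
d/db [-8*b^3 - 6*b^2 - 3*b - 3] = -24*b^2 - 12*b - 3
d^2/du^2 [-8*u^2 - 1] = -16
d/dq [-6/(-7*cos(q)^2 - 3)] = 168*sin(2*q)/(7*cos(2*q) + 13)^2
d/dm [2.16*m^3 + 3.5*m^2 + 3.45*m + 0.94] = 6.48*m^2 + 7.0*m + 3.45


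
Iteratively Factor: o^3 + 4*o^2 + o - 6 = (o + 2)*(o^2 + 2*o - 3) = (o + 2)*(o + 3)*(o - 1)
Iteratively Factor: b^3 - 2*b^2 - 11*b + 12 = (b - 4)*(b^2 + 2*b - 3) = (b - 4)*(b - 1)*(b + 3)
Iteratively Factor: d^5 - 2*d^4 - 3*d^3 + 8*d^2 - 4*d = (d)*(d^4 - 2*d^3 - 3*d^2 + 8*d - 4) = d*(d - 1)*(d^3 - d^2 - 4*d + 4) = d*(d - 2)*(d - 1)*(d^2 + d - 2) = d*(d - 2)*(d - 1)*(d + 2)*(d - 1)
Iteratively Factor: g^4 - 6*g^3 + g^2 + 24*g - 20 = (g - 5)*(g^3 - g^2 - 4*g + 4) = (g - 5)*(g - 1)*(g^2 - 4) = (g - 5)*(g - 2)*(g - 1)*(g + 2)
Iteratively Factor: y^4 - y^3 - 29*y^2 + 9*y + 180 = (y - 5)*(y^3 + 4*y^2 - 9*y - 36) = (y - 5)*(y - 3)*(y^2 + 7*y + 12) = (y - 5)*(y - 3)*(y + 3)*(y + 4)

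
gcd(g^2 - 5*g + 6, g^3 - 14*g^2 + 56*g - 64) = g - 2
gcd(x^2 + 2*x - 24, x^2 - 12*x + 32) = x - 4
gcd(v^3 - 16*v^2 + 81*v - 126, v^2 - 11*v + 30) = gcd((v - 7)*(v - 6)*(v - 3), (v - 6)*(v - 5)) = v - 6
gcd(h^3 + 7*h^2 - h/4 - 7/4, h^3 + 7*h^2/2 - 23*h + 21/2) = h^2 + 13*h/2 - 7/2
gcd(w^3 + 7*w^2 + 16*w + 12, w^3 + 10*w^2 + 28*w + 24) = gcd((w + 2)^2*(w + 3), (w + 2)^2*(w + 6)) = w^2 + 4*w + 4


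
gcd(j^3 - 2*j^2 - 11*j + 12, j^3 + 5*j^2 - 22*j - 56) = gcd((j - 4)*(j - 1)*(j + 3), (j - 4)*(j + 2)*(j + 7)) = j - 4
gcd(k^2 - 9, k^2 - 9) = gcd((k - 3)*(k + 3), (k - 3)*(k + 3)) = k^2 - 9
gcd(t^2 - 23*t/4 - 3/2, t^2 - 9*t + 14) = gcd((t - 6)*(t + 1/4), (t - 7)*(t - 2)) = 1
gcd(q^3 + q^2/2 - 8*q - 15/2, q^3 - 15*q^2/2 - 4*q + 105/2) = q^2 - q/2 - 15/2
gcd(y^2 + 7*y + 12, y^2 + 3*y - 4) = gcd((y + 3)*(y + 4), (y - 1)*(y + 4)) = y + 4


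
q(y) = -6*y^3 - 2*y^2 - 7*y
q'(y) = -18*y^2 - 4*y - 7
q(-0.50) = 3.75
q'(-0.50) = -9.50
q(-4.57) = 562.88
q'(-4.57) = -364.65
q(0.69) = -7.75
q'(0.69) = -18.33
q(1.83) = -56.28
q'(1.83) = -74.60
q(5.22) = -944.46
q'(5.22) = -518.35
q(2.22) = -91.04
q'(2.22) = -104.59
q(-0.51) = 3.85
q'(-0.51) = -9.64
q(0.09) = -0.65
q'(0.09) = -7.51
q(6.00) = -1410.00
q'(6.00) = -679.00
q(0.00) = 0.00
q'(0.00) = -7.00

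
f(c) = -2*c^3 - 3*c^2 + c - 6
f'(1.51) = -21.74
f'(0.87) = -8.76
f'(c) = -6*c^2 - 6*c + 1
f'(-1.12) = 0.19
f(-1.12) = -8.07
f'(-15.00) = -1259.00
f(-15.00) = 6054.00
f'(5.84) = -238.67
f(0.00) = -6.00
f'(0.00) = 1.00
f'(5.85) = -239.44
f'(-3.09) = -37.75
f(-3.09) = 21.27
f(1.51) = -18.22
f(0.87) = -8.72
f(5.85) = -503.22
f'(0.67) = -5.71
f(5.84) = -500.83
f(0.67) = -7.28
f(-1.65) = -6.83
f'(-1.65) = -5.44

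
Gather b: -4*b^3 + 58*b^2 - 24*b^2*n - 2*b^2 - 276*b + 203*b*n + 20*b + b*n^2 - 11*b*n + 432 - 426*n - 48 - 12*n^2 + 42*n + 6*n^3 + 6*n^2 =-4*b^3 + b^2*(56 - 24*n) + b*(n^2 + 192*n - 256) + 6*n^3 - 6*n^2 - 384*n + 384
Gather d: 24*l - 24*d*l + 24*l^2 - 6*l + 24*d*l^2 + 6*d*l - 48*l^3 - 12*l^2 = d*(24*l^2 - 18*l) - 48*l^3 + 12*l^2 + 18*l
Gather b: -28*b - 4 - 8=-28*b - 12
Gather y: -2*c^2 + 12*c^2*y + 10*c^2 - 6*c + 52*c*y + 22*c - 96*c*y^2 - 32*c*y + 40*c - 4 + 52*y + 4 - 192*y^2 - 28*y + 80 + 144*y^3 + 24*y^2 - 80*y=8*c^2 + 56*c + 144*y^3 + y^2*(-96*c - 168) + y*(12*c^2 + 20*c - 56) + 80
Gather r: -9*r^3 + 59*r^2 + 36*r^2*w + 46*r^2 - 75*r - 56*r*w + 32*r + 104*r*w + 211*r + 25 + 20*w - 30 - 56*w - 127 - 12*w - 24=-9*r^3 + r^2*(36*w + 105) + r*(48*w + 168) - 48*w - 156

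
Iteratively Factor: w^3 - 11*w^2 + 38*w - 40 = (w - 4)*(w^2 - 7*w + 10) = (w - 5)*(w - 4)*(w - 2)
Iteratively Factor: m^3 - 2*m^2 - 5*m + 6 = (m - 3)*(m^2 + m - 2) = (m - 3)*(m + 2)*(m - 1)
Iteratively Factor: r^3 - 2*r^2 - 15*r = (r - 5)*(r^2 + 3*r) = (r - 5)*(r + 3)*(r)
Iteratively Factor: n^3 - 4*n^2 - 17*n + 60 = (n - 5)*(n^2 + n - 12) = (n - 5)*(n - 3)*(n + 4)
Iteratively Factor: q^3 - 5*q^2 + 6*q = (q)*(q^2 - 5*q + 6) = q*(q - 3)*(q - 2)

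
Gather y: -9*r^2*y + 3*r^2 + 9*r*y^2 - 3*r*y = 3*r^2 + 9*r*y^2 + y*(-9*r^2 - 3*r)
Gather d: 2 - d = 2 - d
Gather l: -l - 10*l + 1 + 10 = 11 - 11*l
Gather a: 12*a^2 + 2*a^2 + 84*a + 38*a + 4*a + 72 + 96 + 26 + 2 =14*a^2 + 126*a + 196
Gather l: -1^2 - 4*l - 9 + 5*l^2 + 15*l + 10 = 5*l^2 + 11*l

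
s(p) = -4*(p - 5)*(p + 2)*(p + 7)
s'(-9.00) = -560.00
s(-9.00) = 784.00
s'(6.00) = -500.00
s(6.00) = -416.00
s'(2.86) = -65.68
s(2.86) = 410.19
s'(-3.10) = 107.88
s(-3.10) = -139.00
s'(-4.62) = 15.71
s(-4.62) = -239.95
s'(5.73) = -453.35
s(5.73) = -287.34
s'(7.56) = -803.76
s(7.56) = -1425.34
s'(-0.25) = 131.25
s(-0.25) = 248.06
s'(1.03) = 78.31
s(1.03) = 386.37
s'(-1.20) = 145.12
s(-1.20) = 115.07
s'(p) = -4*(p - 5)*(p + 2) - 4*(p - 5)*(p + 7) - 4*(p + 2)*(p + 7)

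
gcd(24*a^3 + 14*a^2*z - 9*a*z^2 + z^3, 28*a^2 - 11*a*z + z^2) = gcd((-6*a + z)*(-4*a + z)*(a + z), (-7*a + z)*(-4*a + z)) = -4*a + z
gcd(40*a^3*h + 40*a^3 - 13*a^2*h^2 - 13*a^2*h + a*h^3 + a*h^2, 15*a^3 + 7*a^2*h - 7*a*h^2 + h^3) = 5*a - h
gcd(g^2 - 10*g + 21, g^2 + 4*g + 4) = 1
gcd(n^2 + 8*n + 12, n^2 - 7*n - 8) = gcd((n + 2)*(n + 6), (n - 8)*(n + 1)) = 1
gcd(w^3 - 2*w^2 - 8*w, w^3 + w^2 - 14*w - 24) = w^2 - 2*w - 8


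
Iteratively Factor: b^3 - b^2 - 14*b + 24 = (b - 3)*(b^2 + 2*b - 8) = (b - 3)*(b - 2)*(b + 4)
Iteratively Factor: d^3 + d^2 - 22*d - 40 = (d - 5)*(d^2 + 6*d + 8) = (d - 5)*(d + 4)*(d + 2)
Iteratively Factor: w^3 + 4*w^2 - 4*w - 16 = (w + 4)*(w^2 - 4) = (w - 2)*(w + 4)*(w + 2)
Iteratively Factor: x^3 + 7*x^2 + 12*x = (x + 4)*(x^2 + 3*x) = x*(x + 4)*(x + 3)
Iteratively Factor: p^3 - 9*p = (p - 3)*(p^2 + 3*p) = p*(p - 3)*(p + 3)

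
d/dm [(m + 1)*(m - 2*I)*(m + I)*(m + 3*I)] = 4*m^3 + m^2*(3 + 6*I) + m*(10 + 4*I) + 5 + 6*I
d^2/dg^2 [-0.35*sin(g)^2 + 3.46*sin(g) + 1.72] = -3.46*sin(g) - 0.7*cos(2*g)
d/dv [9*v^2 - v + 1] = 18*v - 1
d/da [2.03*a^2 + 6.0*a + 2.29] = 4.06*a + 6.0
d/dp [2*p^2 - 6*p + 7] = 4*p - 6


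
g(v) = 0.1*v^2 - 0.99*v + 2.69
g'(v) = 0.2*v - 0.99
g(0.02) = 2.67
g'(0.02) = -0.99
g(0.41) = 2.30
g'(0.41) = -0.91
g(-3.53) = 7.43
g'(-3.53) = -1.70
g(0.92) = 1.86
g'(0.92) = -0.81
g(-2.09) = 5.20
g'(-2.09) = -1.41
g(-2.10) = 5.21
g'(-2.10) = -1.41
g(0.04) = 2.65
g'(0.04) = -0.98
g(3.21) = 0.54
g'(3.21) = -0.35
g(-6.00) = 12.23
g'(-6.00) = -2.19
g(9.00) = 1.88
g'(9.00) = 0.81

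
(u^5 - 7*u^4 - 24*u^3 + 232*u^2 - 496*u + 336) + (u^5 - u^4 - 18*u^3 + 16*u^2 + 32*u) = 2*u^5 - 8*u^4 - 42*u^3 + 248*u^2 - 464*u + 336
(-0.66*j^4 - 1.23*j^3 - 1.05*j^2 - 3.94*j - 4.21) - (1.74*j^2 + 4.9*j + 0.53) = -0.66*j^4 - 1.23*j^3 - 2.79*j^2 - 8.84*j - 4.74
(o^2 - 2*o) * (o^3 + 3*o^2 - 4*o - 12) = o^5 + o^4 - 10*o^3 - 4*o^2 + 24*o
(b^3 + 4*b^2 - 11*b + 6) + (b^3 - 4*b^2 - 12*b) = 2*b^3 - 23*b + 6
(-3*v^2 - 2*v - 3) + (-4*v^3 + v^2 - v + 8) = -4*v^3 - 2*v^2 - 3*v + 5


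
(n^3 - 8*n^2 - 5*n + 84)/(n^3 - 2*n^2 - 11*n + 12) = (n - 7)/(n - 1)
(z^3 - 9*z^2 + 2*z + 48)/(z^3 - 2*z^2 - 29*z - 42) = (z^2 - 11*z + 24)/(z^2 - 4*z - 21)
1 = 1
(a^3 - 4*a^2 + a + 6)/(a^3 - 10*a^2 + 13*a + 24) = (a - 2)/(a - 8)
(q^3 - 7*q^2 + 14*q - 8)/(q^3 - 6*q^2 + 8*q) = (q - 1)/q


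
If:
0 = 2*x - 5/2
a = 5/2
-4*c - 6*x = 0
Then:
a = 5/2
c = -15/8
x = 5/4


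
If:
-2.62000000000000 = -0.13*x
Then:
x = 20.15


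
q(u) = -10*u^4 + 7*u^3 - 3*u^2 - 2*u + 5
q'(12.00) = -66170.00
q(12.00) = -195715.00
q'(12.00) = -66170.00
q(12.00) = -195715.00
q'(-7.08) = 15288.93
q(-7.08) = -27742.04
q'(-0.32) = 3.38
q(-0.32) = 5.00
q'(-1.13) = 89.31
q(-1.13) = -22.98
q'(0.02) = -2.11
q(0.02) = 4.96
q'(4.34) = -2902.35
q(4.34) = -3035.76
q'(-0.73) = 29.13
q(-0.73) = -0.70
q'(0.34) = -3.18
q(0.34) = 4.11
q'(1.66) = -137.06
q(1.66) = -50.50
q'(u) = -40*u^3 + 21*u^2 - 6*u - 2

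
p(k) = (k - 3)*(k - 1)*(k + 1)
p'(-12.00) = 503.00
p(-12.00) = -2145.00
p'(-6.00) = 143.00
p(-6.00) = -315.00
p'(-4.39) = 83.16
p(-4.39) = -135.03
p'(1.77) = -2.22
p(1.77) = -2.62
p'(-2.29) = 28.47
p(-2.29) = -22.45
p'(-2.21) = 26.91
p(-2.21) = -20.24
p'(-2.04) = 23.72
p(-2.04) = -15.93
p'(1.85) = -1.83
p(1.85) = -2.79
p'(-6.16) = 149.80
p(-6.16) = -338.42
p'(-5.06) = 106.17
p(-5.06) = -198.31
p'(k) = (k - 3)*(k - 1) + (k - 3)*(k + 1) + (k - 1)*(k + 1) = 3*k^2 - 6*k - 1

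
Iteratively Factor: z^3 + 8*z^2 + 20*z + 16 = (z + 2)*(z^2 + 6*z + 8) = (z + 2)^2*(z + 4)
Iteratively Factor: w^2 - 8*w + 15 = (w - 5)*(w - 3)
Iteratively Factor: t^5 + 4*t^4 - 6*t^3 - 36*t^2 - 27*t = (t + 3)*(t^4 + t^3 - 9*t^2 - 9*t) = (t - 3)*(t + 3)*(t^3 + 4*t^2 + 3*t) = t*(t - 3)*(t + 3)*(t^2 + 4*t + 3) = t*(t - 3)*(t + 1)*(t + 3)*(t + 3)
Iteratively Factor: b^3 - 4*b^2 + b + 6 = (b - 2)*(b^2 - 2*b - 3) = (b - 2)*(b + 1)*(b - 3)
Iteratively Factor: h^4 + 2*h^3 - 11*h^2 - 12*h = (h + 4)*(h^3 - 2*h^2 - 3*h) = (h - 3)*(h + 4)*(h^2 + h) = h*(h - 3)*(h + 4)*(h + 1)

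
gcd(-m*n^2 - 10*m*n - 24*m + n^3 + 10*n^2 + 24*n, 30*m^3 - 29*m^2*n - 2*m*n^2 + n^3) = m - n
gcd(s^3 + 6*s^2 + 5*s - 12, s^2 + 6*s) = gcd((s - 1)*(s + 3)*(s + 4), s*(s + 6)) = 1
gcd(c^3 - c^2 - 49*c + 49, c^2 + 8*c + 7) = c + 7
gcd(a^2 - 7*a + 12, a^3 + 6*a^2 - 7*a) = 1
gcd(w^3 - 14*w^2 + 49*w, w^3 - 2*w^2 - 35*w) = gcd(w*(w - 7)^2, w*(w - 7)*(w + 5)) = w^2 - 7*w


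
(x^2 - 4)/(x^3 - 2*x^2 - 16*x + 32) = (x + 2)/(x^2 - 16)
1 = 1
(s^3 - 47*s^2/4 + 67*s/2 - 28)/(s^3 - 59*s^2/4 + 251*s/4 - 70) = (s - 2)/(s - 5)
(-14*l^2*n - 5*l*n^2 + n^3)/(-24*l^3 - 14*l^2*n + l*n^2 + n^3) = n*(7*l - n)/(12*l^2 + l*n - n^2)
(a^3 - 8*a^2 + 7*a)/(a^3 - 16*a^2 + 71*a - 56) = a/(a - 8)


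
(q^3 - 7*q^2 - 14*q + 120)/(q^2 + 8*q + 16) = (q^2 - 11*q + 30)/(q + 4)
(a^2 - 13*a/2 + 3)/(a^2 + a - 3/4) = 2*(a - 6)/(2*a + 3)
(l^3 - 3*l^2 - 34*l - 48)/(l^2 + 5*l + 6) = l - 8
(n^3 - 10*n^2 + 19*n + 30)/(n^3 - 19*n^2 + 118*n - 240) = (n + 1)/(n - 8)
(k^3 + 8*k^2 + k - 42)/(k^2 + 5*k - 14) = k + 3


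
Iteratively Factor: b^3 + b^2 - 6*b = (b + 3)*(b^2 - 2*b) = b*(b + 3)*(b - 2)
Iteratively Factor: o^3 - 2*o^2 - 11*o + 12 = (o - 4)*(o^2 + 2*o - 3) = (o - 4)*(o + 3)*(o - 1)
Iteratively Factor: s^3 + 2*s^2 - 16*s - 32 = (s - 4)*(s^2 + 6*s + 8) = (s - 4)*(s + 4)*(s + 2)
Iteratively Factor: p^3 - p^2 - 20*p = (p)*(p^2 - p - 20) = p*(p - 5)*(p + 4)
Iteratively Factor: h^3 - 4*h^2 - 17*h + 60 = (h - 5)*(h^2 + h - 12) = (h - 5)*(h + 4)*(h - 3)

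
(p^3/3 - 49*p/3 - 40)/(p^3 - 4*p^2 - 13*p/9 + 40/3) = 3*(p^3 - 49*p - 120)/(9*p^3 - 36*p^2 - 13*p + 120)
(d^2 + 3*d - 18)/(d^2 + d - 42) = (d^2 + 3*d - 18)/(d^2 + d - 42)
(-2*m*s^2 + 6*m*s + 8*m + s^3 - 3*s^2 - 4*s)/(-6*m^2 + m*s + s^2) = (s^2 - 3*s - 4)/(3*m + s)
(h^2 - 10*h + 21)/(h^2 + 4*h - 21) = (h - 7)/(h + 7)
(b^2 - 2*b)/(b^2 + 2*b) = (b - 2)/(b + 2)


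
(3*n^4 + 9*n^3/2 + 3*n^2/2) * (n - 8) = 3*n^5 - 39*n^4/2 - 69*n^3/2 - 12*n^2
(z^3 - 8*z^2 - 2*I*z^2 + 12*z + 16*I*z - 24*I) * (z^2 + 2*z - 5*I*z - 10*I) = z^5 - 6*z^4 - 7*I*z^4 - 14*z^3 + 42*I*z^3 + 84*z^2 + 28*I*z^2 + 40*z - 168*I*z - 240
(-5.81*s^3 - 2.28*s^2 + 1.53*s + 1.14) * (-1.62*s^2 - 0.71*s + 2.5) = 9.4122*s^5 + 7.8187*s^4 - 15.3848*s^3 - 8.6331*s^2 + 3.0156*s + 2.85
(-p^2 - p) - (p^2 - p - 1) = 1 - 2*p^2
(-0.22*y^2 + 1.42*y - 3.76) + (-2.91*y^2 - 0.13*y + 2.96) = -3.13*y^2 + 1.29*y - 0.8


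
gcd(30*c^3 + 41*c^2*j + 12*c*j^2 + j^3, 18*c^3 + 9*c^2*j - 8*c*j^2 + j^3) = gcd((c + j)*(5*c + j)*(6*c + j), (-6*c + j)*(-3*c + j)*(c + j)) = c + j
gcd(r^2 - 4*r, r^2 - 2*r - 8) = r - 4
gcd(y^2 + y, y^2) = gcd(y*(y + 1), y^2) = y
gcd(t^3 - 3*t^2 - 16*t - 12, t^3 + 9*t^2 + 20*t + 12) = t^2 + 3*t + 2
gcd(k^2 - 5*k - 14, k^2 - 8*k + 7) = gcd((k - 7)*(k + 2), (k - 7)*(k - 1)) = k - 7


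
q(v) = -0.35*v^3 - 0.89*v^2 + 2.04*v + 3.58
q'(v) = -1.05*v^2 - 1.78*v + 2.04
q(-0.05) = 3.48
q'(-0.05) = 2.13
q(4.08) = -26.68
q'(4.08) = -22.70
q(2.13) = 0.51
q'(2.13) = -6.52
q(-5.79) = 29.87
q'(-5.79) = -22.85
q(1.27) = 4.02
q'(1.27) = -1.91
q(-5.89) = 32.21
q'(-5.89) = -23.90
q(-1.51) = -0.32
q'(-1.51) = 2.33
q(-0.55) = 2.25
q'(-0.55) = 2.70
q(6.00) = -91.82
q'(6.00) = -46.44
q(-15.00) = 953.98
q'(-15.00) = -207.51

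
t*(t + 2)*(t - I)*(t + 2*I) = t^4 + 2*t^3 + I*t^3 + 2*t^2 + 2*I*t^2 + 4*t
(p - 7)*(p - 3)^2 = p^3 - 13*p^2 + 51*p - 63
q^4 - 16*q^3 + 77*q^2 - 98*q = q*(q - 7)^2*(q - 2)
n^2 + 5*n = n*(n + 5)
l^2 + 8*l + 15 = (l + 3)*(l + 5)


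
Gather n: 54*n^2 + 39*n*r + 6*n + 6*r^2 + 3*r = 54*n^2 + n*(39*r + 6) + 6*r^2 + 3*r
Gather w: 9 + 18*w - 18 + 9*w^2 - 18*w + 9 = 9*w^2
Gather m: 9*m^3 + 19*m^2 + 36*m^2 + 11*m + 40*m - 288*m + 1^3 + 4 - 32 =9*m^3 + 55*m^2 - 237*m - 27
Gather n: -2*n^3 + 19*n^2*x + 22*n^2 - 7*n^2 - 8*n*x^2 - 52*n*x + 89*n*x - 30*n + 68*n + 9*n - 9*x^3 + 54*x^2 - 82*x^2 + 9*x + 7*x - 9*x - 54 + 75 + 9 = -2*n^3 + n^2*(19*x + 15) + n*(-8*x^2 + 37*x + 47) - 9*x^3 - 28*x^2 + 7*x + 30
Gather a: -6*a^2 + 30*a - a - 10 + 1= -6*a^2 + 29*a - 9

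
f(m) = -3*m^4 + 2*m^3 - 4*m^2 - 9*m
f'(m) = -12*m^3 + 6*m^2 - 8*m - 9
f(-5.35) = -2830.34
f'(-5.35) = 2043.10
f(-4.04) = -959.99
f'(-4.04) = 912.52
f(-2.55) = -163.07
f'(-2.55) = 249.39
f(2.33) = -105.81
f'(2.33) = -146.86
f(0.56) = -6.24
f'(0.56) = -13.71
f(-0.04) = 0.35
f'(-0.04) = -8.67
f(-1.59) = -23.02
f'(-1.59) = 67.12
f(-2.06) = -69.94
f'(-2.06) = 137.84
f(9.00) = -18630.00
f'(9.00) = -8343.00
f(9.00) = -18630.00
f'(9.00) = -8343.00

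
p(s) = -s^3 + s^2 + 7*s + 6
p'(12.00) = -401.00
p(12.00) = -1494.00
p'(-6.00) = -113.00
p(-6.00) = 216.00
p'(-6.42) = -129.49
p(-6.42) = 266.89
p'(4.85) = -53.87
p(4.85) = -50.61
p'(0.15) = 7.23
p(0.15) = 7.07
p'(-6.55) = -134.81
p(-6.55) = 284.06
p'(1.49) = 3.32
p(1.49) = 15.34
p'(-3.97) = -48.22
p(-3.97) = 56.54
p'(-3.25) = -31.19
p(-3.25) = 28.14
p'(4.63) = -48.05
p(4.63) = -39.41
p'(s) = -3*s^2 + 2*s + 7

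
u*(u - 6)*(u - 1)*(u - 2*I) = u^4 - 7*u^3 - 2*I*u^3 + 6*u^2 + 14*I*u^2 - 12*I*u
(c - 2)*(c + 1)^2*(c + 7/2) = c^4 + 7*c^3/2 - 3*c^2 - 25*c/2 - 7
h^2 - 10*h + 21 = (h - 7)*(h - 3)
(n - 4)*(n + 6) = n^2 + 2*n - 24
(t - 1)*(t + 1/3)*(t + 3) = t^3 + 7*t^2/3 - 7*t/3 - 1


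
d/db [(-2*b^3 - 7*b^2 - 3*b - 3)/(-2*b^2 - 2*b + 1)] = (4*b^4 + 8*b^3 + 2*b^2 - 26*b - 9)/(4*b^4 + 8*b^3 - 4*b + 1)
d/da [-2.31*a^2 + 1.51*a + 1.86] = 1.51 - 4.62*a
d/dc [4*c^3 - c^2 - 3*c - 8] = 12*c^2 - 2*c - 3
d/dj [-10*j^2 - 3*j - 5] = -20*j - 3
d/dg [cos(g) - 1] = -sin(g)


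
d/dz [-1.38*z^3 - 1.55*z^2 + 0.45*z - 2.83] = -4.14*z^2 - 3.1*z + 0.45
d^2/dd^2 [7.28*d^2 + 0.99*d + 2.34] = 14.5600000000000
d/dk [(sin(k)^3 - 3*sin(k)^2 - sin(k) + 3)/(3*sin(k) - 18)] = (2*sin(k)^3 - 21*sin(k)^2 + 36*sin(k) + 3)*cos(k)/(3*(sin(k) - 6)^2)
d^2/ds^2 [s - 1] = 0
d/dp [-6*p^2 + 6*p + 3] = 6 - 12*p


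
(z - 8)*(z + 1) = z^2 - 7*z - 8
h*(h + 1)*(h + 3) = h^3 + 4*h^2 + 3*h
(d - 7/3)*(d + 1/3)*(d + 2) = d^3 - 43*d/9 - 14/9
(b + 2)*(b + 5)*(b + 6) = b^3 + 13*b^2 + 52*b + 60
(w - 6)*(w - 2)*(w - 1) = w^3 - 9*w^2 + 20*w - 12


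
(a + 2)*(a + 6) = a^2 + 8*a + 12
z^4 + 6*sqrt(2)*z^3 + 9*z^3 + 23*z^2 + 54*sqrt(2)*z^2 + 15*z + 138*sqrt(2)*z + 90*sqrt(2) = (z + 1)*(z + 3)*(z + 5)*(z + 6*sqrt(2))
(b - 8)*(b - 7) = b^2 - 15*b + 56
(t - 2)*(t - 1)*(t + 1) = t^3 - 2*t^2 - t + 2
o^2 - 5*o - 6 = (o - 6)*(o + 1)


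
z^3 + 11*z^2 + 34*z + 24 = (z + 1)*(z + 4)*(z + 6)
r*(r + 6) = r^2 + 6*r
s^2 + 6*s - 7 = (s - 1)*(s + 7)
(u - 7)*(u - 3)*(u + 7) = u^3 - 3*u^2 - 49*u + 147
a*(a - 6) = a^2 - 6*a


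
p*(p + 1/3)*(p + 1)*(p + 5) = p^4 + 19*p^3/3 + 7*p^2 + 5*p/3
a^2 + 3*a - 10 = (a - 2)*(a + 5)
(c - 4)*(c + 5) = c^2 + c - 20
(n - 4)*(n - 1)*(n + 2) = n^3 - 3*n^2 - 6*n + 8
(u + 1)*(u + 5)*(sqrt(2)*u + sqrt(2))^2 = 2*u^4 + 16*u^3 + 36*u^2 + 32*u + 10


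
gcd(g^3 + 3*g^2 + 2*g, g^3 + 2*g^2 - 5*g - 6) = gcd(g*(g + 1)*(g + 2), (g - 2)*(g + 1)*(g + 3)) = g + 1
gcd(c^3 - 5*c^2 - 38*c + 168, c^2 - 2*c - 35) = c - 7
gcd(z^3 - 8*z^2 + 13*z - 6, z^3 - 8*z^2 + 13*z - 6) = z^3 - 8*z^2 + 13*z - 6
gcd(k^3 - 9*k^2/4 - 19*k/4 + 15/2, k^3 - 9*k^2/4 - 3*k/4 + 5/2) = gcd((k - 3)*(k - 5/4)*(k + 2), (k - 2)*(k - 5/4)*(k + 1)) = k - 5/4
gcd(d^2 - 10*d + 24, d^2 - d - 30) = d - 6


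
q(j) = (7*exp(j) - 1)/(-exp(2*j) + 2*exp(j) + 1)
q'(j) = (7*exp(j) - 1)*(2*exp(2*j) - 2*exp(j))/(-exp(2*j) + 2*exp(j) + 1)^2 + 7*exp(j)/(-exp(2*j) + 2*exp(j) + 1)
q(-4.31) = -0.88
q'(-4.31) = 0.11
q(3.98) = -0.14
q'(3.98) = 0.14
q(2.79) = -0.49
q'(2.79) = 0.56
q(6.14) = -0.02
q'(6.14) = 0.02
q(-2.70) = -0.47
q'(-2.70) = 0.47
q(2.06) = -1.20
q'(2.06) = 1.65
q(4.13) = -0.12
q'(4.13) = 0.12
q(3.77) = -0.17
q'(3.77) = 0.18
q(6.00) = -0.02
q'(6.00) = 0.02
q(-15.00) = -1.00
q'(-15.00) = 0.00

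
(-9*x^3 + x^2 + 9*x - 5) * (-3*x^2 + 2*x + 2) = 27*x^5 - 21*x^4 - 43*x^3 + 35*x^2 + 8*x - 10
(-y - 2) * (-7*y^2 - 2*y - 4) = 7*y^3 + 16*y^2 + 8*y + 8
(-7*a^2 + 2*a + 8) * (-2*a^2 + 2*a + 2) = 14*a^4 - 18*a^3 - 26*a^2 + 20*a + 16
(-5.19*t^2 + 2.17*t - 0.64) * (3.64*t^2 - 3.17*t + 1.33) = -18.8916*t^4 + 24.3511*t^3 - 16.1112*t^2 + 4.9149*t - 0.8512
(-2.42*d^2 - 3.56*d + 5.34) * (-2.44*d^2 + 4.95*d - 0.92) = 5.9048*d^4 - 3.2926*d^3 - 28.4252*d^2 + 29.7082*d - 4.9128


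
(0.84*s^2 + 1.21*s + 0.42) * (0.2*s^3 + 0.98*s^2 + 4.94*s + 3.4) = 0.168*s^5 + 1.0652*s^4 + 5.4194*s^3 + 9.245*s^2 + 6.1888*s + 1.428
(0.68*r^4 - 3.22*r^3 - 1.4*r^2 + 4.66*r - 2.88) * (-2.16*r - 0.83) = -1.4688*r^5 + 6.3908*r^4 + 5.6966*r^3 - 8.9036*r^2 + 2.353*r + 2.3904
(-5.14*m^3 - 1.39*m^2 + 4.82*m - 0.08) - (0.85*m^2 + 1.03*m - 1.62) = -5.14*m^3 - 2.24*m^2 + 3.79*m + 1.54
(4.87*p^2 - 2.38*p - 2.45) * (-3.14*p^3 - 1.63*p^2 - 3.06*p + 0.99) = -15.2918*p^5 - 0.464899999999999*p^4 - 3.3298*p^3 + 16.0976*p^2 + 5.1408*p - 2.4255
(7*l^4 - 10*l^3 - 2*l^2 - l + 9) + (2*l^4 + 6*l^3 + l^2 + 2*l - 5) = 9*l^4 - 4*l^3 - l^2 + l + 4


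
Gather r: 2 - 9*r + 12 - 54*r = 14 - 63*r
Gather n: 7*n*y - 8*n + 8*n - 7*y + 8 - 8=7*n*y - 7*y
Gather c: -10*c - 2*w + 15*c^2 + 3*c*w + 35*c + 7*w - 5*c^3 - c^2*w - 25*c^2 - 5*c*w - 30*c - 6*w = -5*c^3 + c^2*(-w - 10) + c*(-2*w - 5) - w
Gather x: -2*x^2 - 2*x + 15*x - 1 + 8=-2*x^2 + 13*x + 7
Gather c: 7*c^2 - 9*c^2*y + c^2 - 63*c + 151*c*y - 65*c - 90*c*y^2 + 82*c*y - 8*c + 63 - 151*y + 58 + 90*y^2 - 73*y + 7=c^2*(8 - 9*y) + c*(-90*y^2 + 233*y - 136) + 90*y^2 - 224*y + 128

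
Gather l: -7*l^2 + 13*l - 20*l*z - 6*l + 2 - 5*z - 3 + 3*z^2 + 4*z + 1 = -7*l^2 + l*(7 - 20*z) + 3*z^2 - z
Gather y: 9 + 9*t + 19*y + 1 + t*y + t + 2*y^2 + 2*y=10*t + 2*y^2 + y*(t + 21) + 10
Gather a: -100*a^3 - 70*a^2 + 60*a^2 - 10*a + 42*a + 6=-100*a^3 - 10*a^2 + 32*a + 6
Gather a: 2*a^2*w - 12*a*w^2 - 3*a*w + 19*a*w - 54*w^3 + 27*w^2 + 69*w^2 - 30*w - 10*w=2*a^2*w + a*(-12*w^2 + 16*w) - 54*w^3 + 96*w^2 - 40*w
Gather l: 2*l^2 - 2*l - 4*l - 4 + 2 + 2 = 2*l^2 - 6*l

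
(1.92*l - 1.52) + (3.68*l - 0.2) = 5.6*l - 1.72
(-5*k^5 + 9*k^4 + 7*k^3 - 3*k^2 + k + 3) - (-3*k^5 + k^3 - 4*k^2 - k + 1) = -2*k^5 + 9*k^4 + 6*k^3 + k^2 + 2*k + 2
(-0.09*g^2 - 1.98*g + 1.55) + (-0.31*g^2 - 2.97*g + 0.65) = -0.4*g^2 - 4.95*g + 2.2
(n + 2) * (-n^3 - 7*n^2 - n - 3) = -n^4 - 9*n^3 - 15*n^2 - 5*n - 6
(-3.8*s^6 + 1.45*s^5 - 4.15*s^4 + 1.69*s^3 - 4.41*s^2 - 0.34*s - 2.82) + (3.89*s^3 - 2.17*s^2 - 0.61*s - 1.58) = -3.8*s^6 + 1.45*s^5 - 4.15*s^4 + 5.58*s^3 - 6.58*s^2 - 0.95*s - 4.4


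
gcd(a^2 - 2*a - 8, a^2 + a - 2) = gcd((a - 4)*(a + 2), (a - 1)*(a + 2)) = a + 2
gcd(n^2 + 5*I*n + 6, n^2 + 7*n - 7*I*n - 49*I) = 1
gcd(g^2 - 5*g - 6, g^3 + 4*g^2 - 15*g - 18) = g + 1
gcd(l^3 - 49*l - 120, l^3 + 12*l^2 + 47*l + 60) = l^2 + 8*l + 15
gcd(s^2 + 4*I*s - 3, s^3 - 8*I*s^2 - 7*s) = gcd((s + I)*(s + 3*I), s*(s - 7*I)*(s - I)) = 1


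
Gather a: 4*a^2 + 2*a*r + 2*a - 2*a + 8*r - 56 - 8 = 4*a^2 + 2*a*r + 8*r - 64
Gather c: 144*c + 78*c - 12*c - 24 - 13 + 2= 210*c - 35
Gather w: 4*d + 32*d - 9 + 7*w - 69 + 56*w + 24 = 36*d + 63*w - 54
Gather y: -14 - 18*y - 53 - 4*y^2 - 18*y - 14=-4*y^2 - 36*y - 81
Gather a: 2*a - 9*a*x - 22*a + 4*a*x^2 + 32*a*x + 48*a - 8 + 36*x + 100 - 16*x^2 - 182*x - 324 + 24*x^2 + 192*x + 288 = a*(4*x^2 + 23*x + 28) + 8*x^2 + 46*x + 56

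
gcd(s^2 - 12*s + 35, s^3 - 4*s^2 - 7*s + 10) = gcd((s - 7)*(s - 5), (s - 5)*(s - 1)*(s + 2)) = s - 5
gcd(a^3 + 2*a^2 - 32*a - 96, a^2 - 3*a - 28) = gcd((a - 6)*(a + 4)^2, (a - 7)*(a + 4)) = a + 4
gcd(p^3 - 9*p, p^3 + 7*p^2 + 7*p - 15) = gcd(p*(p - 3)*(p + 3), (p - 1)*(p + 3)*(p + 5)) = p + 3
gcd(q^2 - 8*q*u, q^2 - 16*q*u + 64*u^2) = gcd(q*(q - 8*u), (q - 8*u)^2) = q - 8*u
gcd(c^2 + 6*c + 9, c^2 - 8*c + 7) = 1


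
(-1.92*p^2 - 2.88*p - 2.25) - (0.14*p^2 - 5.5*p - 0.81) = -2.06*p^2 + 2.62*p - 1.44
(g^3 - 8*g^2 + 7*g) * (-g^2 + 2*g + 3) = -g^5 + 10*g^4 - 20*g^3 - 10*g^2 + 21*g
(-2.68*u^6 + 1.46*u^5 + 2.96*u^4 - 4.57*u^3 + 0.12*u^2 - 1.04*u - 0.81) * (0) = 0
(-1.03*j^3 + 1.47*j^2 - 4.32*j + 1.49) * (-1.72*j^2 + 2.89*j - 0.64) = 1.7716*j^5 - 5.5051*j^4 + 12.3379*j^3 - 15.9884*j^2 + 7.0709*j - 0.9536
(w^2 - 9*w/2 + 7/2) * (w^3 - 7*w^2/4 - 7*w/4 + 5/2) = w^5 - 25*w^4/4 + 77*w^3/8 + 17*w^2/4 - 139*w/8 + 35/4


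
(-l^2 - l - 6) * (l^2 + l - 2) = -l^4 - 2*l^3 - 5*l^2 - 4*l + 12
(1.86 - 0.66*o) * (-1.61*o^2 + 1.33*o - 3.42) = 1.0626*o^3 - 3.8724*o^2 + 4.731*o - 6.3612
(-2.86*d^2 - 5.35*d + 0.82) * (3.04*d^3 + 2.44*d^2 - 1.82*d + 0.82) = -8.6944*d^5 - 23.2424*d^4 - 5.356*d^3 + 9.3926*d^2 - 5.8794*d + 0.6724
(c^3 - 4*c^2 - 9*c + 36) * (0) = 0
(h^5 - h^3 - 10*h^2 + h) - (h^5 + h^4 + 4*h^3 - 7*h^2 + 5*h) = -h^4 - 5*h^3 - 3*h^2 - 4*h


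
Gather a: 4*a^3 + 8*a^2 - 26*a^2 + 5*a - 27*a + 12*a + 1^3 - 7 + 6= 4*a^3 - 18*a^2 - 10*a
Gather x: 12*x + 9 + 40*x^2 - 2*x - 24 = 40*x^2 + 10*x - 15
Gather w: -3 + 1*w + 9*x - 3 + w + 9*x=2*w + 18*x - 6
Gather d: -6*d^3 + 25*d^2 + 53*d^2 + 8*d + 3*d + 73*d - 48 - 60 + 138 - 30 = -6*d^3 + 78*d^2 + 84*d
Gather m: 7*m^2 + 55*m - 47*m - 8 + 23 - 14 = 7*m^2 + 8*m + 1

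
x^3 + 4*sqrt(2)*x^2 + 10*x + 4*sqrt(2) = (x + sqrt(2))^2*(x + 2*sqrt(2))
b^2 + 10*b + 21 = (b + 3)*(b + 7)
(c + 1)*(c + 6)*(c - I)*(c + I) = c^4 + 7*c^3 + 7*c^2 + 7*c + 6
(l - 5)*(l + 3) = l^2 - 2*l - 15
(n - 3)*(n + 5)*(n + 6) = n^3 + 8*n^2 - 3*n - 90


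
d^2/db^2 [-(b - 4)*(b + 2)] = -2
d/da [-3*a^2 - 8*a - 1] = -6*a - 8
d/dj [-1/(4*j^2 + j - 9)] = (8*j + 1)/(4*j^2 + j - 9)^2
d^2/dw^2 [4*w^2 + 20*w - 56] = 8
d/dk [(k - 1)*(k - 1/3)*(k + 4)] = 3*k^2 + 16*k/3 - 5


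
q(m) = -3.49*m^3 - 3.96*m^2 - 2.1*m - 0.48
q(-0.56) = 0.07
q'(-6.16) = -350.60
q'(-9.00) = -778.89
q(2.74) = -107.76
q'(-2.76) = -60.00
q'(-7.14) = -479.31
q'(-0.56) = -0.95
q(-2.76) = 48.53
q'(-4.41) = -170.79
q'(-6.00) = -331.50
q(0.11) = -0.76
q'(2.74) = -102.41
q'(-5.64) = -290.48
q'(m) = -10.47*m^2 - 7.92*m - 2.1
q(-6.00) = 623.40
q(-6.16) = 677.96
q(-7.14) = 1082.98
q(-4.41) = 231.09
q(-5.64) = 511.53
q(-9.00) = 2241.87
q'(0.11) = -3.10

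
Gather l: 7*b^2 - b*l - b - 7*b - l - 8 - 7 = 7*b^2 - 8*b + l*(-b - 1) - 15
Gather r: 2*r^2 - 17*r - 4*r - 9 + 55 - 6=2*r^2 - 21*r + 40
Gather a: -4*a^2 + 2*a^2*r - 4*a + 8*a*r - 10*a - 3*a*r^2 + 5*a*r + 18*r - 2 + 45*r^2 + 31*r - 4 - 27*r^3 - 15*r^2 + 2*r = a^2*(2*r - 4) + a*(-3*r^2 + 13*r - 14) - 27*r^3 + 30*r^2 + 51*r - 6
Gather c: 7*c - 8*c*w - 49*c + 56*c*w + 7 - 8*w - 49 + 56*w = c*(48*w - 42) + 48*w - 42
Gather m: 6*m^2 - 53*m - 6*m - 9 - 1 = 6*m^2 - 59*m - 10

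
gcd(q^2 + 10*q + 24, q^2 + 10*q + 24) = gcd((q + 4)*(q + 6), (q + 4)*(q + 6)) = q^2 + 10*q + 24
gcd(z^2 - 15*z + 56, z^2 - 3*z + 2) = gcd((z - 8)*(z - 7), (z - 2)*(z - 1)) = 1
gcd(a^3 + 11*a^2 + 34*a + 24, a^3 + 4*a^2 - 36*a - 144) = a^2 + 10*a + 24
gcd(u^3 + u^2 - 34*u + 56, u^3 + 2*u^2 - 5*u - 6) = u - 2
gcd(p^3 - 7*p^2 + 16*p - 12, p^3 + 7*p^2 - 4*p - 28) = p - 2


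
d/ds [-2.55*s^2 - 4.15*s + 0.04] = -5.1*s - 4.15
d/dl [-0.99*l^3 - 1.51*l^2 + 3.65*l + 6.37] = -2.97*l^2 - 3.02*l + 3.65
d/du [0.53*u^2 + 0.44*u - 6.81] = 1.06*u + 0.44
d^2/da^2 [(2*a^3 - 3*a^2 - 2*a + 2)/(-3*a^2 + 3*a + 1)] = 6*(7*a^3 - 15*a^2 + 22*a - 9)/(27*a^6 - 81*a^5 + 54*a^4 + 27*a^3 - 18*a^2 - 9*a - 1)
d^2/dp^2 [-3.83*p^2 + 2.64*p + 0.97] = -7.66000000000000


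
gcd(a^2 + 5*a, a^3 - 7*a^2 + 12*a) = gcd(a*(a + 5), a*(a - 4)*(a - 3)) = a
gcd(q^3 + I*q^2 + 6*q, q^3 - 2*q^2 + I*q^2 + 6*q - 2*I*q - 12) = q^2 + I*q + 6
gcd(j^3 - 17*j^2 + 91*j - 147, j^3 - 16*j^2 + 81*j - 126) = j^2 - 10*j + 21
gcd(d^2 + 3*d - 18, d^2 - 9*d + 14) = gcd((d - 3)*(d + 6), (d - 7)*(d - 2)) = 1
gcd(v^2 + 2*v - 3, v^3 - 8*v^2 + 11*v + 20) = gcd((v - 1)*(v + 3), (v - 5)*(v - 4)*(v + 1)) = 1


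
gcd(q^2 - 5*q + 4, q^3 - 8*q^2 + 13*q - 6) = q - 1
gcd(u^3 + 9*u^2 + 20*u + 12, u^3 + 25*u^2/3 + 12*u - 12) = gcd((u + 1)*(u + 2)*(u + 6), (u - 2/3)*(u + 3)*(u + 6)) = u + 6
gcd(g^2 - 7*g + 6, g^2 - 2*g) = 1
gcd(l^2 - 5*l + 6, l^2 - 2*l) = l - 2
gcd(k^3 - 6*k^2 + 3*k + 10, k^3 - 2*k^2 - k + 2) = k^2 - k - 2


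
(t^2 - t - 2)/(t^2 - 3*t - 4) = (t - 2)/(t - 4)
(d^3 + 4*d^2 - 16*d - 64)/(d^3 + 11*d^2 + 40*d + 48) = (d - 4)/(d + 3)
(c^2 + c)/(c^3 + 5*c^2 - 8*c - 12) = c/(c^2 + 4*c - 12)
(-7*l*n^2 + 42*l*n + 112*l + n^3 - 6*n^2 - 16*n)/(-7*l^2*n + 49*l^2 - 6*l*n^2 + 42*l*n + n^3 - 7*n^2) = (n^2 - 6*n - 16)/(l*n - 7*l + n^2 - 7*n)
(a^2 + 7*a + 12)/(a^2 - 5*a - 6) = (a^2 + 7*a + 12)/(a^2 - 5*a - 6)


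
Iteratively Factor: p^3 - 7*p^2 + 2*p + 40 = (p - 5)*(p^2 - 2*p - 8) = (p - 5)*(p + 2)*(p - 4)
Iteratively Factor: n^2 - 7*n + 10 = (n - 2)*(n - 5)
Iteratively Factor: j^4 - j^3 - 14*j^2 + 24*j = (j + 4)*(j^3 - 5*j^2 + 6*j) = j*(j + 4)*(j^2 - 5*j + 6) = j*(j - 3)*(j + 4)*(j - 2)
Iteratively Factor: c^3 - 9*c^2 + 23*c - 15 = (c - 5)*(c^2 - 4*c + 3) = (c - 5)*(c - 3)*(c - 1)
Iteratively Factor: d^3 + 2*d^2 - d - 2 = (d + 2)*(d^2 - 1) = (d + 1)*(d + 2)*(d - 1)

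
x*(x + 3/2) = x^2 + 3*x/2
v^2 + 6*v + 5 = (v + 1)*(v + 5)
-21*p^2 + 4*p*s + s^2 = (-3*p + s)*(7*p + s)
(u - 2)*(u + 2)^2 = u^3 + 2*u^2 - 4*u - 8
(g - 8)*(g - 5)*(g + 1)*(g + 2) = g^4 - 10*g^3 + 3*g^2 + 94*g + 80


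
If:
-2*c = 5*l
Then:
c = -5*l/2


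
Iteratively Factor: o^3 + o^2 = (o)*(o^2 + o) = o^2*(o + 1)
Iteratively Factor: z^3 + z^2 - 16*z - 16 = (z - 4)*(z^2 + 5*z + 4) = (z - 4)*(z + 4)*(z + 1)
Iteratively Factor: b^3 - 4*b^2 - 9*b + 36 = (b - 3)*(b^2 - b - 12) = (b - 4)*(b - 3)*(b + 3)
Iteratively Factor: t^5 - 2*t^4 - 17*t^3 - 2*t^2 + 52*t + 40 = (t - 5)*(t^4 + 3*t^3 - 2*t^2 - 12*t - 8) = (t - 5)*(t + 2)*(t^3 + t^2 - 4*t - 4) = (t - 5)*(t + 1)*(t + 2)*(t^2 - 4) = (t - 5)*(t - 2)*(t + 1)*(t + 2)*(t + 2)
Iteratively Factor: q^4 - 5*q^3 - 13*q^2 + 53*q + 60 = (q - 4)*(q^3 - q^2 - 17*q - 15) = (q - 4)*(q + 3)*(q^2 - 4*q - 5) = (q - 5)*(q - 4)*(q + 3)*(q + 1)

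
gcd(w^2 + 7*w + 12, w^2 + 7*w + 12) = w^2 + 7*w + 12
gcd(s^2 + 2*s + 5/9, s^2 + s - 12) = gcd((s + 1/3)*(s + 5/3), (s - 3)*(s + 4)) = 1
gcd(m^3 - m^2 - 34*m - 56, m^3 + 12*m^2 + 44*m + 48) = m^2 + 6*m + 8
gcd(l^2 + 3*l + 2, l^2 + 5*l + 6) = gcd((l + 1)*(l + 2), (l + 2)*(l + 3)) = l + 2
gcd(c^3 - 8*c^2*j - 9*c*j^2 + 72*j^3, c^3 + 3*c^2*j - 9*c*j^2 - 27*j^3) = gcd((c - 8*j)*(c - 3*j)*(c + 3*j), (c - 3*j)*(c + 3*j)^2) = c^2 - 9*j^2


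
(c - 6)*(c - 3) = c^2 - 9*c + 18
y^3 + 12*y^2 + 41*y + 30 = (y + 1)*(y + 5)*(y + 6)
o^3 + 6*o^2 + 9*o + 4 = (o + 1)^2*(o + 4)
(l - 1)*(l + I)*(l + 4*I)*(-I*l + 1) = -I*l^4 + 6*l^3 + I*l^3 - 6*l^2 + 9*I*l^2 - 4*l - 9*I*l + 4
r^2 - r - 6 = (r - 3)*(r + 2)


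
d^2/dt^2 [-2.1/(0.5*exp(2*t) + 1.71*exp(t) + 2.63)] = (-2.1*(1.0*exp(t) + 1.71)*(2.0*exp(t) + 3.42)*exp(t) + (4.2*exp(t) + 3.591)*(0.5*exp(2*t) + 1.71*exp(t) + 2.63))*exp(t)/(0.5*exp(2*t) + 1.71*exp(t) + 2.63)^3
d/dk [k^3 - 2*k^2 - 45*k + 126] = 3*k^2 - 4*k - 45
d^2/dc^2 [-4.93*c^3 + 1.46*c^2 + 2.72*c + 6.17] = 2.92 - 29.58*c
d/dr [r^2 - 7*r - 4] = 2*r - 7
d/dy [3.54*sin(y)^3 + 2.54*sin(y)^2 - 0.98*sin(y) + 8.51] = (10.62*sin(y)^2 + 5.08*sin(y) - 0.98)*cos(y)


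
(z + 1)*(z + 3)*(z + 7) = z^3 + 11*z^2 + 31*z + 21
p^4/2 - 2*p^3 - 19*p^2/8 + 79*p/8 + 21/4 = (p/2 + 1)*(p - 7/2)*(p - 3)*(p + 1/2)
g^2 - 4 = (g - 2)*(g + 2)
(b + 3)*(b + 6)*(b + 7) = b^3 + 16*b^2 + 81*b + 126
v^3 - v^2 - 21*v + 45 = (v - 3)^2*(v + 5)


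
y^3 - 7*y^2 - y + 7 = (y - 7)*(y - 1)*(y + 1)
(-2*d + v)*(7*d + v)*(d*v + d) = -14*d^3*v - 14*d^3 + 5*d^2*v^2 + 5*d^2*v + d*v^3 + d*v^2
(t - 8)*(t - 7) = t^2 - 15*t + 56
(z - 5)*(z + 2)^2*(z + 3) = z^4 + 2*z^3 - 19*z^2 - 68*z - 60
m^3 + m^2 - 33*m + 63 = (m - 3)^2*(m + 7)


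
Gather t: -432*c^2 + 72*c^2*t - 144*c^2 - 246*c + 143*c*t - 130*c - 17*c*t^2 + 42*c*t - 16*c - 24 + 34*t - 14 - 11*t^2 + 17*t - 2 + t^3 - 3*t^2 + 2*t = -576*c^2 - 392*c + t^3 + t^2*(-17*c - 14) + t*(72*c^2 + 185*c + 53) - 40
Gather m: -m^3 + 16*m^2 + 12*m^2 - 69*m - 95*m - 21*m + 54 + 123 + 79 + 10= -m^3 + 28*m^2 - 185*m + 266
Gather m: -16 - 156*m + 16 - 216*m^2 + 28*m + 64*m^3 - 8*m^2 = 64*m^3 - 224*m^2 - 128*m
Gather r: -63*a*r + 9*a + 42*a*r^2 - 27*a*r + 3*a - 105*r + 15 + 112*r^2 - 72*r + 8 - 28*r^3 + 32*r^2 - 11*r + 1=12*a - 28*r^3 + r^2*(42*a + 144) + r*(-90*a - 188) + 24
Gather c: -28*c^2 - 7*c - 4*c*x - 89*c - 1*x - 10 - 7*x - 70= -28*c^2 + c*(-4*x - 96) - 8*x - 80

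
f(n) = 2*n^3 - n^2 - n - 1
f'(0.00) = -1.00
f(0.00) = -1.00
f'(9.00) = 467.00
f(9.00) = 1367.00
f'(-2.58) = 44.10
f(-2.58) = -39.42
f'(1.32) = 6.81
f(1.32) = 0.54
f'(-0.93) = 6.05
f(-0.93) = -2.54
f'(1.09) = 3.95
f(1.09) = -0.69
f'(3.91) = 82.91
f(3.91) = 99.35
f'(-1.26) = 11.05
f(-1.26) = -5.33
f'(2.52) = 32.06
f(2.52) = 22.14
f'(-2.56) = 43.44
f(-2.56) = -38.55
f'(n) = 6*n^2 - 2*n - 1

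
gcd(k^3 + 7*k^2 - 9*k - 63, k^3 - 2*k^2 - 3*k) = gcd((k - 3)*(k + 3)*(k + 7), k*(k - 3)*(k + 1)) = k - 3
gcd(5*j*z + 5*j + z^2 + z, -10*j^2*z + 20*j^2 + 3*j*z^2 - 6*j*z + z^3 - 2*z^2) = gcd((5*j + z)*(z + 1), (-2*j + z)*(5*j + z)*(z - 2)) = 5*j + z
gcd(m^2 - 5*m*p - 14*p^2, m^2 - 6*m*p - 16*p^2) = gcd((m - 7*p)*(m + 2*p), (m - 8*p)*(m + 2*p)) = m + 2*p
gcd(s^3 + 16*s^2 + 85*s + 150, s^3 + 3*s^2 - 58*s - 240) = s^2 + 11*s + 30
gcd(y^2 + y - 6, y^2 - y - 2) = y - 2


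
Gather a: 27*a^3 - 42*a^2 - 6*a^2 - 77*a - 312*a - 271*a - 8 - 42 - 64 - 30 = 27*a^3 - 48*a^2 - 660*a - 144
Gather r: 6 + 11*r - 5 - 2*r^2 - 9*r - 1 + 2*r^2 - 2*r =0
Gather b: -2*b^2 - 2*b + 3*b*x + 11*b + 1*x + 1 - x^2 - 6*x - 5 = -2*b^2 + b*(3*x + 9) - x^2 - 5*x - 4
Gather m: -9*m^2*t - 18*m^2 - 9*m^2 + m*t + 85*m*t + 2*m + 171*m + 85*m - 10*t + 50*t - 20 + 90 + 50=m^2*(-9*t - 27) + m*(86*t + 258) + 40*t + 120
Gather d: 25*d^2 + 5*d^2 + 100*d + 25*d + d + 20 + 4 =30*d^2 + 126*d + 24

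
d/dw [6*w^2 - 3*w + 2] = 12*w - 3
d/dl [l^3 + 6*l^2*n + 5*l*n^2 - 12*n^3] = 3*l^2 + 12*l*n + 5*n^2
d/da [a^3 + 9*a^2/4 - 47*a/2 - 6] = 3*a^2 + 9*a/2 - 47/2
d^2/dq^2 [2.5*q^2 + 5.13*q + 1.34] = 5.00000000000000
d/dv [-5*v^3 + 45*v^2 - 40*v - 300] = -15*v^2 + 90*v - 40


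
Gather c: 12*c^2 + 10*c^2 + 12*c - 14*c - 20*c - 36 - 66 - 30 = 22*c^2 - 22*c - 132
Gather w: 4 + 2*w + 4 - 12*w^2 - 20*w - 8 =-12*w^2 - 18*w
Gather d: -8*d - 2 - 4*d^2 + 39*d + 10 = -4*d^2 + 31*d + 8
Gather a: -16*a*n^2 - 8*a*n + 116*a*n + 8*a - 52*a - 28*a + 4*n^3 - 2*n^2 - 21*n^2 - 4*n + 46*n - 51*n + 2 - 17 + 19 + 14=a*(-16*n^2 + 108*n - 72) + 4*n^3 - 23*n^2 - 9*n + 18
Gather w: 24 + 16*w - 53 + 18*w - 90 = 34*w - 119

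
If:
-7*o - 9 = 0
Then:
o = -9/7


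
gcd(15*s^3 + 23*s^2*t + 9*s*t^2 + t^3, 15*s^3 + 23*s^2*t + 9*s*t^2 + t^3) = 15*s^3 + 23*s^2*t + 9*s*t^2 + t^3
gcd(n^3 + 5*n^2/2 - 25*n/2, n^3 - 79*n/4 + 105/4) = n + 5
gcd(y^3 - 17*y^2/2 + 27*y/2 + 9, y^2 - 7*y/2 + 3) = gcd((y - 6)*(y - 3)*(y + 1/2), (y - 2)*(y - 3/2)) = 1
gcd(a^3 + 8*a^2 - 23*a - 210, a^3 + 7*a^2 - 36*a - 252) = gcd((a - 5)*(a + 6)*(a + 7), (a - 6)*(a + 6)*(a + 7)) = a^2 + 13*a + 42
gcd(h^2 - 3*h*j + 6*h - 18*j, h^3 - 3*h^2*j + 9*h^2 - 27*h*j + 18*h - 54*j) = h^2 - 3*h*j + 6*h - 18*j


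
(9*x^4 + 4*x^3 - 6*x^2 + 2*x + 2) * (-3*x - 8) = -27*x^5 - 84*x^4 - 14*x^3 + 42*x^2 - 22*x - 16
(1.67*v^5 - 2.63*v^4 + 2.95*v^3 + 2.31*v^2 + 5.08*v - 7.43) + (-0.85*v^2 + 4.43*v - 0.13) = 1.67*v^5 - 2.63*v^4 + 2.95*v^3 + 1.46*v^2 + 9.51*v - 7.56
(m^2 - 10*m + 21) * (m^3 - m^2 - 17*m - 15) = m^5 - 11*m^4 + 14*m^3 + 134*m^2 - 207*m - 315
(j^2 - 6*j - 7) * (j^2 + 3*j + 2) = j^4 - 3*j^3 - 23*j^2 - 33*j - 14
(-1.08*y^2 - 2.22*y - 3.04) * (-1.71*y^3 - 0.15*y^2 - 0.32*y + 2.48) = 1.8468*y^5 + 3.9582*y^4 + 5.877*y^3 - 1.512*y^2 - 4.5328*y - 7.5392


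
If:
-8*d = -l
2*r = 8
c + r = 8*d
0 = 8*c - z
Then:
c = z/8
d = z/64 + 1/2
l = z/8 + 4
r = 4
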